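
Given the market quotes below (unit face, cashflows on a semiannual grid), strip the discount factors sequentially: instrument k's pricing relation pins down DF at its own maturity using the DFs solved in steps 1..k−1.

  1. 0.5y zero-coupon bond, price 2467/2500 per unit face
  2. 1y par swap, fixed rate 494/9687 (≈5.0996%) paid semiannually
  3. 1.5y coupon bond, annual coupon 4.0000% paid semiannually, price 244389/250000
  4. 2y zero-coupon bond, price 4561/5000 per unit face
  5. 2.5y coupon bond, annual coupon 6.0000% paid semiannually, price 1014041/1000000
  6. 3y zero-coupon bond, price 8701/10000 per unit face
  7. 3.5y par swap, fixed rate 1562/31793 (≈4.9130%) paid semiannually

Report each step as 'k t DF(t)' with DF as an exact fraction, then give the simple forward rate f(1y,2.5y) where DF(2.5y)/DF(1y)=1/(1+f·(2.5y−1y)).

1 1/2 2467/2500
2 1 4753/5000
3 3/2 2301/2500
4 2 4561/5000
5 5/2 8747/10000
6 3 8701/10000
7 7/2 4219/5000
f(1y,2.5y) = ((4753/5000)/(8747/10000) − 1)/(3/2) = 506/8747 ≈ 5.7848%

step 1 [0.5y] zero: DF = P = 2467/2500 ≈ 0.986800
step 2 [1y] swap r/2=247/9687: DF=(1 − 247/9687·(0.986800))/(1+247/9687) = 4753/5000 ≈ 0.950600
step 3 [1.5y] bond c/2=1/50: DF=(244389/250000 − 1/50·(0.986800+0.950600))/(1+1/50) = 2301/2500 ≈ 0.920400
step 4 [2y] zero: DF = P = 4561/5000 ≈ 0.912200
step 5 [2.5y] bond c/2=3/100: DF=(1014041/1000000 − 3/100·(0.986800+0.950600+0.920400+0.912200))/(1+3/100) = 8747/10000 ≈ 0.874700
step 6 [3y] zero: DF = P = 8701/10000 ≈ 0.870100
step 7 [3.5y] swap r/2=781/31793: DF=(1 − 781/31793·(0.986800+0.950600+0.920400+0.912200+0.874700+0.870100))/(1+781/31793) = 4219/5000 ≈ 0.843800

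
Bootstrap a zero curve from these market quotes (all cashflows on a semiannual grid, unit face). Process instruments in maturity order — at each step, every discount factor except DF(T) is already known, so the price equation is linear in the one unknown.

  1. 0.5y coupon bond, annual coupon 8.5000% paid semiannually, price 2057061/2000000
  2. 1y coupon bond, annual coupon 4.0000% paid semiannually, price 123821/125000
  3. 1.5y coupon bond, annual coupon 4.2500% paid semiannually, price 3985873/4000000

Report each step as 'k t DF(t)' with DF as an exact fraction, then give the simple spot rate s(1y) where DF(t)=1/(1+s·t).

1 1/2 4933/5000
2 1 4759/5000
3 3/2 4677/5000
s(1y) = (1/(4759/5000) − 1)/(1) = 241/4759 ≈ 5.0641%

step 1 [0.5y] bond c/2=17/400: DF=(2057061/2000000 − 17/400·(0))/(1+17/400) = 4933/5000 ≈ 0.986600
step 2 [1y] bond c/2=1/50: DF=(123821/125000 − 1/50·(0.986600))/(1+1/50) = 4759/5000 ≈ 0.951800
step 3 [1.5y] bond c/2=17/800: DF=(3985873/4000000 − 17/800·(0.986600+0.951800))/(1+17/800) = 4677/5000 ≈ 0.935400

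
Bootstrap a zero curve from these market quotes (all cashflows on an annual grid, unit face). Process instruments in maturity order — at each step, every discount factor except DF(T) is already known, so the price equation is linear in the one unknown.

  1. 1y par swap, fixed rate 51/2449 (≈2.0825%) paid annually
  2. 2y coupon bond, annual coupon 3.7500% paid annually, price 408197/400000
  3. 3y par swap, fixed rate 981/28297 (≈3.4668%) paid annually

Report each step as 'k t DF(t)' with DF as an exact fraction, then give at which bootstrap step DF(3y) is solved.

1 1 2449/2500
2 2 4741/5000
3 3 9019/10000
DF(3y) is solved at step 3

step 1 [1y] swap r/1=51/2449: DF=(1 − 51/2449·(0))/(1+51/2449) = 2449/2500 ≈ 0.979600
step 2 [2y] bond c/1=3/80: DF=(408197/400000 − 3/80·(0.979600))/(1+3/80) = 4741/5000 ≈ 0.948200
step 3 [3y] swap r/1=981/28297: DF=(1 − 981/28297·(0.979600+0.948200))/(1+981/28297) = 9019/10000 ≈ 0.901900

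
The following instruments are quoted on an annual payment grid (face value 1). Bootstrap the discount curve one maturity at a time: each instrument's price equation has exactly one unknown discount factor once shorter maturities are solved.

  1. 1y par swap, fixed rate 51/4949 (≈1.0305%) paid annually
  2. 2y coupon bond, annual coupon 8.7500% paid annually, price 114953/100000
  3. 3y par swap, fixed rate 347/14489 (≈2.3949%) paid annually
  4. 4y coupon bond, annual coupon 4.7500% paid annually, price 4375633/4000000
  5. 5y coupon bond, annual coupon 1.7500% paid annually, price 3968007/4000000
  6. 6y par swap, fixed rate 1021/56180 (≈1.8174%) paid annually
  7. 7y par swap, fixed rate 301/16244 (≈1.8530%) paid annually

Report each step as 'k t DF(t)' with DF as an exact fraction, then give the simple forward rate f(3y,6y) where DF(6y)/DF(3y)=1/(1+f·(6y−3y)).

1 1 4949/5000
2 2 4887/5000
3 3 4653/5000
4 4 9129/10000
5 5 4547/5000
6 6 8979/10000
7 7 2199/2500
f(3y,6y) = ((4653/5000)/(8979/10000) − 1)/(3) = 109/8979 ≈ 1.2139%

step 1 [1y] swap r/1=51/4949: DF=(1 − 51/4949·(0))/(1+51/4949) = 4949/5000 ≈ 0.989800
step 2 [2y] bond c/1=7/80: DF=(114953/100000 − 7/80·(0.989800))/(1+7/80) = 4887/5000 ≈ 0.977400
step 3 [3y] swap r/1=347/14489: DF=(1 − 347/14489·(0.989800+0.977400))/(1+347/14489) = 4653/5000 ≈ 0.930600
step 4 [4y] bond c/1=19/400: DF=(4375633/4000000 − 19/400·(0.989800+0.977400+0.930600))/(1+19/400) = 9129/10000 ≈ 0.912900
step 5 [5y] bond c/1=7/400: DF=(3968007/4000000 − 7/400·(0.989800+0.977400+0.930600+0.912900))/(1+7/400) = 4547/5000 ≈ 0.909400
step 6 [6y] swap r/1=1021/56180: DF=(1 − 1021/56180·(0.989800+0.977400+0.930600+0.912900+0.909400))/(1+1021/56180) = 8979/10000 ≈ 0.897900
step 7 [7y] swap r/1=301/16244: DF=(1 − 301/16244·(0.989800+0.977400+0.930600+0.912900+0.909400+0.897900))/(1+301/16244) = 2199/2500 ≈ 0.879600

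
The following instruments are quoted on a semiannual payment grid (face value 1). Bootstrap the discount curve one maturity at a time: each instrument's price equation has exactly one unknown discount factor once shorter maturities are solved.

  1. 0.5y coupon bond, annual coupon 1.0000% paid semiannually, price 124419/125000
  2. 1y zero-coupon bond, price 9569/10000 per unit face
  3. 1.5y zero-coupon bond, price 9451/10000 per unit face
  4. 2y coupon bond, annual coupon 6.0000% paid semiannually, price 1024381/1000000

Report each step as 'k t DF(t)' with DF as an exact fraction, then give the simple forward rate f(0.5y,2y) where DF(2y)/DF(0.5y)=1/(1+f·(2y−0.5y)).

step 1 [0.5y] bond c/2=1/200: DF=(124419/125000 − 1/200·(0))/(1+1/200) = 619/625 ≈ 0.990400
step 2 [1y] zero: DF = P = 9569/10000 ≈ 0.956900
step 3 [1.5y] zero: DF = P = 9451/10000 ≈ 0.945100
step 4 [2y] bond c/2=3/100: DF=(1024381/1000000 − 3/100·(0.990400+0.956900+0.945100))/(1+3/100) = 9103/10000 ≈ 0.910300

1 1/2 619/625
2 1 9569/10000
3 3/2 9451/10000
4 2 9103/10000
f(0.5y,2y) = ((619/625)/(9103/10000) − 1)/(3/2) = 534/9103 ≈ 5.8662%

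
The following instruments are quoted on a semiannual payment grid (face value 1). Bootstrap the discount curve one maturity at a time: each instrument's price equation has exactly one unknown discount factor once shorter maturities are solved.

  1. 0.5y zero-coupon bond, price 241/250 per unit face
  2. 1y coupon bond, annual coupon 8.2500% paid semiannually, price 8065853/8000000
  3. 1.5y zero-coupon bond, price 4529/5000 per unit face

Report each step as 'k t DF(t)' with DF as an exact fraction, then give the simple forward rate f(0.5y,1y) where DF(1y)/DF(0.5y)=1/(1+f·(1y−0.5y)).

1 1/2 241/250
2 1 9301/10000
3 3/2 4529/5000
f(0.5y,1y) = ((241/250)/(9301/10000) − 1)/(1/2) = 678/9301 ≈ 7.2895%

step 1 [0.5y] zero: DF = P = 241/250 ≈ 0.964000
step 2 [1y] bond c/2=33/800: DF=(8065853/8000000 − 33/800·(0.964000))/(1+33/800) = 9301/10000 ≈ 0.930100
step 3 [1.5y] zero: DF = P = 4529/5000 ≈ 0.905800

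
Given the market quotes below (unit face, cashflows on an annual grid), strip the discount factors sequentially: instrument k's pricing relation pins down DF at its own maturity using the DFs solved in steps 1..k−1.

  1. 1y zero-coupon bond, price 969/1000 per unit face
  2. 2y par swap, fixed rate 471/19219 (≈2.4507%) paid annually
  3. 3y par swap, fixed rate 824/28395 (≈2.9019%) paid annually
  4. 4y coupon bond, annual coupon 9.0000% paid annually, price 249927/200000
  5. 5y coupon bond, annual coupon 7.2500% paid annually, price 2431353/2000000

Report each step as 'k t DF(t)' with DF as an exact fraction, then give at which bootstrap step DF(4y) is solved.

1 1 969/1000
2 2 9529/10000
3 3 1147/1250
4 4 114/125
5 5 8799/10000
DF(4y) is solved at step 4

step 1 [1y] zero: DF = P = 969/1000 ≈ 0.969000
step 2 [2y] swap r/1=471/19219: DF=(1 − 471/19219·(0.969000))/(1+471/19219) = 9529/10000 ≈ 0.952900
step 3 [3y] swap r/1=824/28395: DF=(1 − 824/28395·(0.969000+0.952900))/(1+824/28395) = 1147/1250 ≈ 0.917600
step 4 [4y] bond c/1=9/100: DF=(249927/200000 − 9/100·(0.969000+0.952900+0.917600))/(1+9/100) = 114/125 ≈ 0.912000
step 5 [5y] bond c/1=29/400: DF=(2431353/2000000 − 29/400·(0.969000+0.952900+0.917600+0.912000))/(1+29/400) = 8799/10000 ≈ 0.879900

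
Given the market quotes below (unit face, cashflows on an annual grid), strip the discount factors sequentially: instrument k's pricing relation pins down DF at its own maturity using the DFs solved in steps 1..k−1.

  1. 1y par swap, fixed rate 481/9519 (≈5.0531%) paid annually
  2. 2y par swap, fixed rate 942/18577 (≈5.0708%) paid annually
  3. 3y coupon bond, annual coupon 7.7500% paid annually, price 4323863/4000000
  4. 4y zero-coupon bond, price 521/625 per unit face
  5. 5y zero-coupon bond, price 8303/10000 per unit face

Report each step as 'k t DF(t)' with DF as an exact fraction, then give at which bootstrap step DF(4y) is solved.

step 1 [1y] swap r/1=481/9519: DF=(1 − 481/9519·(0))/(1+481/9519) = 9519/10000 ≈ 0.951900
step 2 [2y] swap r/1=942/18577: DF=(1 − 942/18577·(0.951900))/(1+942/18577) = 4529/5000 ≈ 0.905800
step 3 [3y] bond c/1=31/400: DF=(4323863/4000000 − 31/400·(0.951900+0.905800))/(1+31/400) = 1087/1250 ≈ 0.869600
step 4 [4y] zero: DF = P = 521/625 ≈ 0.833600
step 5 [5y] zero: DF = P = 8303/10000 ≈ 0.830300

1 1 9519/10000
2 2 4529/5000
3 3 1087/1250
4 4 521/625
5 5 8303/10000
DF(4y) is solved at step 4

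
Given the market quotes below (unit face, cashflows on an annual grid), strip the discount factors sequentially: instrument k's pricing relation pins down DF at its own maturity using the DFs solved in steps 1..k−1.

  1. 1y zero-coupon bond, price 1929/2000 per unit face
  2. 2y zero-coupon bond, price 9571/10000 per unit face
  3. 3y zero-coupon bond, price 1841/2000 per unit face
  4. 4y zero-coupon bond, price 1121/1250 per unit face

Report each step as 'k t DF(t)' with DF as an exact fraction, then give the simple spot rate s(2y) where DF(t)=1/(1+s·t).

1 1 1929/2000
2 2 9571/10000
3 3 1841/2000
4 4 1121/1250
s(2y) = (1/(9571/10000) − 1)/(2) = 429/19142 ≈ 2.2411%

step 1 [1y] zero: DF = P = 1929/2000 ≈ 0.964500
step 2 [2y] zero: DF = P = 9571/10000 ≈ 0.957100
step 3 [3y] zero: DF = P = 1841/2000 ≈ 0.920500
step 4 [4y] zero: DF = P = 1121/1250 ≈ 0.896800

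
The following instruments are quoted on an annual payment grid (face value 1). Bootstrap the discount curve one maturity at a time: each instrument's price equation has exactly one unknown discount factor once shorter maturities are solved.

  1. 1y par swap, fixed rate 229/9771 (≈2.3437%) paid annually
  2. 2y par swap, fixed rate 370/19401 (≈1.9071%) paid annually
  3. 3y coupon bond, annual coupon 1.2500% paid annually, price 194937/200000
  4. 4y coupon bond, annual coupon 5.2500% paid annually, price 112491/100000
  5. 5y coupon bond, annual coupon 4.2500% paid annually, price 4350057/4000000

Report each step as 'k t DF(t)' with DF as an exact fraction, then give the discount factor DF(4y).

1 1 9771/10000
2 2 963/1000
3 3 9387/10000
4 4 2313/2500
5 5 8881/10000
DF(4y) = 2313/2500 ≈ 0.925200

step 1 [1y] swap r/1=229/9771: DF=(1 − 229/9771·(0))/(1+229/9771) = 9771/10000 ≈ 0.977100
step 2 [2y] swap r/1=370/19401: DF=(1 − 370/19401·(0.977100))/(1+370/19401) = 963/1000 ≈ 0.963000
step 3 [3y] bond c/1=1/80: DF=(194937/200000 − 1/80·(0.977100+0.963000))/(1+1/80) = 9387/10000 ≈ 0.938700
step 4 [4y] bond c/1=21/400: DF=(112491/100000 − 21/400·(0.977100+0.963000+0.938700))/(1+21/400) = 2313/2500 ≈ 0.925200
step 5 [5y] bond c/1=17/400: DF=(4350057/4000000 − 17/400·(0.977100+0.963000+0.938700+0.925200))/(1+17/400) = 8881/10000 ≈ 0.888100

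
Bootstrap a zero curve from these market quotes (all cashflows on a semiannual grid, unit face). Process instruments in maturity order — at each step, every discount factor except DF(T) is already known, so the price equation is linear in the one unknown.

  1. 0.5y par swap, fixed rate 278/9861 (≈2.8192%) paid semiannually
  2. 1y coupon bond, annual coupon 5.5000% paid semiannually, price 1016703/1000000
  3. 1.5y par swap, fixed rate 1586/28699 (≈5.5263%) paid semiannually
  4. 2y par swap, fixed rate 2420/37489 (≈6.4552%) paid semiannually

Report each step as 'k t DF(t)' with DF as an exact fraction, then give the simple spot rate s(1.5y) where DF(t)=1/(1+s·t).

1 1/2 9861/10000
2 1 9631/10000
3 3/2 9207/10000
4 2 879/1000
s(1.5y) = (1/(9207/10000) − 1)/(3/2) = 1586/27621 ≈ 5.7420%

step 1 [0.5y] swap r/2=139/9861: DF=(1 − 139/9861·(0))/(1+139/9861) = 9861/10000 ≈ 0.986100
step 2 [1y] bond c/2=11/400: DF=(1016703/1000000 − 11/400·(0.986100))/(1+11/400) = 9631/10000 ≈ 0.963100
step 3 [1.5y] swap r/2=793/28699: DF=(1 − 793/28699·(0.986100+0.963100))/(1+793/28699) = 9207/10000 ≈ 0.920700
step 4 [2y] swap r/2=1210/37489: DF=(1 − 1210/37489·(0.986100+0.963100+0.920700))/(1+1210/37489) = 879/1000 ≈ 0.879000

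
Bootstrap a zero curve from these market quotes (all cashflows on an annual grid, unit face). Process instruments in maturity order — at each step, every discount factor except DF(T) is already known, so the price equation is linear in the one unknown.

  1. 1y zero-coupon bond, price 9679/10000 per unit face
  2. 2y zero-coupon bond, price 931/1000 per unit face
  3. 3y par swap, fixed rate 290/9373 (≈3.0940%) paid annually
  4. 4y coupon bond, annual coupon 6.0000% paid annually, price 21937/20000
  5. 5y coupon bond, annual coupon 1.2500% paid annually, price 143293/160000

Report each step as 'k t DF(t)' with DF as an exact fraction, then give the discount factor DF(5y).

step 1 [1y] zero: DF = P = 9679/10000 ≈ 0.967900
step 2 [2y] zero: DF = P = 931/1000 ≈ 0.931000
step 3 [3y] swap r/1=290/9373: DF=(1 − 290/9373·(0.967900+0.931000))/(1+290/9373) = 913/1000 ≈ 0.913000
step 4 [4y] bond c/1=3/50: DF=(21937/20000 − 3/50·(0.967900+0.931000+0.913000))/(1+3/50) = 2189/2500 ≈ 0.875600
step 5 [5y] bond c/1=1/80: DF=(143293/160000 − 1/80·(0.967900+0.931000+0.913000+0.875600))/(1+1/80) = 839/1000 ≈ 0.839000

1 1 9679/10000
2 2 931/1000
3 3 913/1000
4 4 2189/2500
5 5 839/1000
DF(5y) = 839/1000 ≈ 0.839000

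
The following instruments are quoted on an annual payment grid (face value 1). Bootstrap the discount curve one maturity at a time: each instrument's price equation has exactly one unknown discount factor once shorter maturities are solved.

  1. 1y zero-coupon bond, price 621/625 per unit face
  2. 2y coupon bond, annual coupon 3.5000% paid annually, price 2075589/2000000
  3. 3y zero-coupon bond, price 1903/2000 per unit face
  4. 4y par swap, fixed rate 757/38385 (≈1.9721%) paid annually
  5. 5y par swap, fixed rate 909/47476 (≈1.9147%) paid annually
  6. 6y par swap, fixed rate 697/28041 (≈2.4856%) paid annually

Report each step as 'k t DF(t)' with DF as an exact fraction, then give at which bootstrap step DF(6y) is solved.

step 1 [1y] zero: DF = P = 621/625 ≈ 0.993600
step 2 [2y] bond c/1=7/200: DF=(2075589/2000000 − 7/200·(0.993600))/(1+7/200) = 9691/10000 ≈ 0.969100
step 3 [3y] zero: DF = P = 1903/2000 ≈ 0.951500
step 4 [4y] swap r/1=757/38385: DF=(1 − 757/38385·(0.993600+0.969100+0.951500))/(1+757/38385) = 9243/10000 ≈ 0.924300
step 5 [5y] swap r/1=909/47476: DF=(1 − 909/47476·(0.993600+0.969100+0.951500+0.924300))/(1+909/47476) = 9091/10000 ≈ 0.909100
step 6 [6y] swap r/1=697/28041: DF=(1 − 697/28041·(0.993600+0.969100+0.951500+0.924300+0.909100))/(1+697/28041) = 4303/5000 ≈ 0.860600

1 1 621/625
2 2 9691/10000
3 3 1903/2000
4 4 9243/10000
5 5 9091/10000
6 6 4303/5000
DF(6y) is solved at step 6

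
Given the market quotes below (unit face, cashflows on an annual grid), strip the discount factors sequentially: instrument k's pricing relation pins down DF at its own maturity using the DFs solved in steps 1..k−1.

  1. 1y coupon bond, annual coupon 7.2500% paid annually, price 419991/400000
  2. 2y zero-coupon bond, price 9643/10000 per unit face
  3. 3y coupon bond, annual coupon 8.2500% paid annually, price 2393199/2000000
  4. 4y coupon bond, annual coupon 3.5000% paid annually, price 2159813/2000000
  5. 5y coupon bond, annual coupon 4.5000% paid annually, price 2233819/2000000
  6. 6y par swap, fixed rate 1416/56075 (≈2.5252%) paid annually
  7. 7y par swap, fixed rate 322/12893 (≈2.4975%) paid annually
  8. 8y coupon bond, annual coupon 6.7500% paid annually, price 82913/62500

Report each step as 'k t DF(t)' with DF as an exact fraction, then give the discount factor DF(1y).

1 1 979/1000
2 2 9643/10000
3 3 9573/10000
4 4 9453/10000
5 5 1129/1250
6 6 1073/1250
7 7 839/1000
8 8 8351/10000
DF(1y) = 979/1000 ≈ 0.979000

step 1 [1y] bond c/1=29/400: DF=(419991/400000 − 29/400·(0))/(1+29/400) = 979/1000 ≈ 0.979000
step 2 [2y] zero: DF = P = 9643/10000 ≈ 0.964300
step 3 [3y] bond c/1=33/400: DF=(2393199/2000000 − 33/400·(0.979000+0.964300))/(1+33/400) = 9573/10000 ≈ 0.957300
step 4 [4y] bond c/1=7/200: DF=(2159813/2000000 − 7/200·(0.979000+0.964300+0.957300))/(1+7/200) = 9453/10000 ≈ 0.945300
step 5 [5y] bond c/1=9/200: DF=(2233819/2000000 − 9/200·(0.979000+0.964300+0.957300+0.945300))/(1+9/200) = 1129/1250 ≈ 0.903200
step 6 [6y] swap r/1=1416/56075: DF=(1 − 1416/56075·(0.979000+0.964300+0.957300+0.945300+0.903200))/(1+1416/56075) = 1073/1250 ≈ 0.858400
step 7 [7y] swap r/1=322/12893: DF=(1 − 322/12893·(0.979000+0.964300+0.957300+0.945300+0.903200+0.858400))/(1+322/12893) = 839/1000 ≈ 0.839000
step 8 [8y] bond c/1=27/400: DF=(82913/62500 − 27/400·(0.979000+0.964300+0.957300+0.945300+0.903200+0.858400+0.839000))/(1+27/400) = 8351/10000 ≈ 0.835100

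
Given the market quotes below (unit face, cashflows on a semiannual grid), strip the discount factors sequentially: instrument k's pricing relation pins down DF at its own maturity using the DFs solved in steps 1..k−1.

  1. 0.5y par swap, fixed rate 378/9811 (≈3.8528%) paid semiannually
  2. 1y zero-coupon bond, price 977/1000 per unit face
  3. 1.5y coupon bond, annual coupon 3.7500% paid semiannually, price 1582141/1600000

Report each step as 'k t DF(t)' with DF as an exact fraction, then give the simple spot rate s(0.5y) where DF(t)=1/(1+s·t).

1 1/2 9811/10000
2 1 977/1000
3 3/2 4673/5000
s(0.5y) = (1/(9811/10000) − 1)/(1/2) = 378/9811 ≈ 3.8528%

step 1 [0.5y] swap r/2=189/9811: DF=(1 − 189/9811·(0))/(1+189/9811) = 9811/10000 ≈ 0.981100
step 2 [1y] zero: DF = P = 977/1000 ≈ 0.977000
step 3 [1.5y] bond c/2=3/160: DF=(1582141/1600000 − 3/160·(0.981100+0.977000))/(1+3/160) = 4673/5000 ≈ 0.934600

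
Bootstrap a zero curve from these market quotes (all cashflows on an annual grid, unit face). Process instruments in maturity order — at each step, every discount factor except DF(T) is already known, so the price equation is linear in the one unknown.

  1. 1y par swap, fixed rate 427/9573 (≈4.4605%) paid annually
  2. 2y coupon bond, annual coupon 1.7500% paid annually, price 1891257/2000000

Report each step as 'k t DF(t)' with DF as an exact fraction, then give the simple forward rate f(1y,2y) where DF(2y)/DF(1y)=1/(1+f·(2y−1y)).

step 1 [1y] swap r/1=427/9573: DF=(1 − 427/9573·(0))/(1+427/9573) = 9573/10000 ≈ 0.957300
step 2 [2y] bond c/1=7/400: DF=(1891257/2000000 − 7/400·(0.957300))/(1+7/400) = 9129/10000 ≈ 0.912900

1 1 9573/10000
2 2 9129/10000
f(1y,2y) = ((9573/10000)/(9129/10000) − 1)/(1) = 148/3043 ≈ 4.8636%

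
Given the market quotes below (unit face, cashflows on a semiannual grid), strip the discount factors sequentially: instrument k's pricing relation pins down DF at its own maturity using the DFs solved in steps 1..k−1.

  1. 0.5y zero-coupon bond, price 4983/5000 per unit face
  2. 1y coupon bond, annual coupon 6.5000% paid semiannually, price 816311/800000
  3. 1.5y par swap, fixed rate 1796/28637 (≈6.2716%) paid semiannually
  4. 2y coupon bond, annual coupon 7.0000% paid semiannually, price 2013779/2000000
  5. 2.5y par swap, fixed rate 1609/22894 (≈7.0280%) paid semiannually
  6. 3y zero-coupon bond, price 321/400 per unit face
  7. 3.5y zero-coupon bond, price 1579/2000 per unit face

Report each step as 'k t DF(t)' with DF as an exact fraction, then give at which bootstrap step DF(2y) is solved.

step 1 [0.5y] zero: DF = P = 4983/5000 ≈ 0.996600
step 2 [1y] bond c/2=13/400: DF=(816311/800000 − 13/400·(0.996600))/(1+13/400) = 9569/10000 ≈ 0.956900
step 3 [1.5y] swap r/2=898/28637: DF=(1 − 898/28637·(0.996600+0.956900))/(1+898/28637) = 4551/5000 ≈ 0.910200
step 4 [2y] bond c/2=7/200: DF=(2013779/2000000 − 7/200·(0.996600+0.956900+0.910200))/(1+7/200) = 219/250 ≈ 0.876000
step 5 [2.5y] swap r/2=1609/45788: DF=(1 − 1609/45788·(0.996600+0.956900+0.910200+0.876000))/(1+1609/45788) = 8391/10000 ≈ 0.839100
step 6 [3y] zero: DF = P = 321/400 ≈ 0.802500
step 7 [3.5y] zero: DF = P = 1579/2000 ≈ 0.789500

1 1/2 4983/5000
2 1 9569/10000
3 3/2 4551/5000
4 2 219/250
5 5/2 8391/10000
6 3 321/400
7 7/2 1579/2000
DF(2y) is solved at step 4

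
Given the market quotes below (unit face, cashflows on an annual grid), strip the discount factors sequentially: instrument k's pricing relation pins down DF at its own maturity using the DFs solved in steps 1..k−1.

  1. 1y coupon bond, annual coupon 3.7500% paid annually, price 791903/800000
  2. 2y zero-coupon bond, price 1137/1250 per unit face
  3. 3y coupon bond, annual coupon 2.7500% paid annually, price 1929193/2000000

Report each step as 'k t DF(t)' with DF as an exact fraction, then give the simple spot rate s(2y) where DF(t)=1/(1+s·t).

1 1 9541/10000
2 2 1137/1250
3 3 8889/10000
s(2y) = (1/(1137/1250) − 1)/(2) = 113/2274 ≈ 4.9692%

step 1 [1y] bond c/1=3/80: DF=(791903/800000 − 3/80·(0))/(1+3/80) = 9541/10000 ≈ 0.954100
step 2 [2y] zero: DF = P = 1137/1250 ≈ 0.909600
step 3 [3y] bond c/1=11/400: DF=(1929193/2000000 − 11/400·(0.954100+0.909600))/(1+11/400) = 8889/10000 ≈ 0.888900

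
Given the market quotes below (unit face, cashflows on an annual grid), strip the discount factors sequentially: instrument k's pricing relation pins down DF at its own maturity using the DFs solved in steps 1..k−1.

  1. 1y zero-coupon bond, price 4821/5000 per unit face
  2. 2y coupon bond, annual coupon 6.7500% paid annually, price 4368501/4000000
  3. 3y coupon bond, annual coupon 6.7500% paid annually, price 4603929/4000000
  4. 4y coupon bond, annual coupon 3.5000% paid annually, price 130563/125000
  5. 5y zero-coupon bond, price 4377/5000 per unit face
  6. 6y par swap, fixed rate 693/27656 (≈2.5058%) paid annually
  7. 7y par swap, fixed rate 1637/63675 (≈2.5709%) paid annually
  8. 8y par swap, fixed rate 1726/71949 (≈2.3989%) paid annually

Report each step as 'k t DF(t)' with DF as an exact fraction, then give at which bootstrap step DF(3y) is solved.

1 1 4821/5000
2 2 9621/10000
3 3 2391/2500
4 4 9117/10000
5 5 4377/5000
6 6 4307/5000
7 7 8363/10000
8 8 4137/5000
DF(3y) is solved at step 3

step 1 [1y] zero: DF = P = 4821/5000 ≈ 0.964200
step 2 [2y] bond c/1=27/400: DF=(4368501/4000000 − 27/400·(0.964200))/(1+27/400) = 9621/10000 ≈ 0.962100
step 3 [3y] bond c/1=27/400: DF=(4603929/4000000 − 27/400·(0.964200+0.962100))/(1+27/400) = 2391/2500 ≈ 0.956400
step 4 [4y] bond c/1=7/200: DF=(130563/125000 − 7/200·(0.964200+0.962100+0.956400))/(1+7/200) = 9117/10000 ≈ 0.911700
step 5 [5y] zero: DF = P = 4377/5000 ≈ 0.875400
step 6 [6y] swap r/1=693/27656: DF=(1 − 693/27656·(0.964200+0.962100+0.956400+0.911700+0.875400))/(1+693/27656) = 4307/5000 ≈ 0.861400
step 7 [7y] swap r/1=1637/63675: DF=(1 − 1637/63675·(0.964200+0.962100+0.956400+0.911700+0.875400+0.861400))/(1+1637/63675) = 8363/10000 ≈ 0.836300
step 8 [8y] swap r/1=1726/71949: DF=(1 − 1726/71949·(0.964200+0.962100+0.956400+0.911700+0.875400+0.861400+0.836300))/(1+1726/71949) = 4137/5000 ≈ 0.827400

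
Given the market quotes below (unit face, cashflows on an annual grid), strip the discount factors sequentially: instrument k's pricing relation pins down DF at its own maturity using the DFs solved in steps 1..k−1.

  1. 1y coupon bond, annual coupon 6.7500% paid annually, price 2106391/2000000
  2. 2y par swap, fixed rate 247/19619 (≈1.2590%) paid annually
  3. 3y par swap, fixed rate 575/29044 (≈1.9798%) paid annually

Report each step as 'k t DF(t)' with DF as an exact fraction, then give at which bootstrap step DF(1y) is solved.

step 1 [1y] bond c/1=27/400: DF=(2106391/2000000 − 27/400·(0))/(1+27/400) = 4933/5000 ≈ 0.986600
step 2 [2y] swap r/1=247/19619: DF=(1 − 247/19619·(0.986600))/(1+247/19619) = 9753/10000 ≈ 0.975300
step 3 [3y] swap r/1=575/29044: DF=(1 − 575/29044·(0.986600+0.975300))/(1+575/29044) = 377/400 ≈ 0.942500

1 1 4933/5000
2 2 9753/10000
3 3 377/400
DF(1y) is solved at step 1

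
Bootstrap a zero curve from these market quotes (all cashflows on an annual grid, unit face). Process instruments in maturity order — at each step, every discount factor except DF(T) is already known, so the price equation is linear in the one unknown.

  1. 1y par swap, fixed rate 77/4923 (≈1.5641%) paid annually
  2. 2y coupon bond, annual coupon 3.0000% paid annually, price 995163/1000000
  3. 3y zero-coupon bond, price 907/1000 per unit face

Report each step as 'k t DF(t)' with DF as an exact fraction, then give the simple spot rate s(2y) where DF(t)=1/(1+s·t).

1 1 4923/5000
2 2 15/16
3 3 907/1000
s(2y) = (1/(15/16) − 1)/(2) = 1/30 ≈ 3.3333%

step 1 [1y] swap r/1=77/4923: DF=(1 − 77/4923·(0))/(1+77/4923) = 4923/5000 ≈ 0.984600
step 2 [2y] bond c/1=3/100: DF=(995163/1000000 − 3/100·(0.984600))/(1+3/100) = 15/16 ≈ 0.937500
step 3 [3y] zero: DF = P = 907/1000 ≈ 0.907000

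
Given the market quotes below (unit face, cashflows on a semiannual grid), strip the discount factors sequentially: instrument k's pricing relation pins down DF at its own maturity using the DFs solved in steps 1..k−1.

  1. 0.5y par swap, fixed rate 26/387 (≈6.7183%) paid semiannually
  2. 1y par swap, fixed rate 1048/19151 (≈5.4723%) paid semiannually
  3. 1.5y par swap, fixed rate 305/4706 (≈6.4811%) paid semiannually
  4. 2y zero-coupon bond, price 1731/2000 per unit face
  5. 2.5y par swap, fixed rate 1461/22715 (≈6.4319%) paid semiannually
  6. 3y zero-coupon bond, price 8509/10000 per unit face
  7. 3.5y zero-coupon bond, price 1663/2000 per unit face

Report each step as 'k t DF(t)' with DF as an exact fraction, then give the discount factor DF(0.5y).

step 1 [0.5y] swap r/2=13/387: DF=(1 − 13/387·(0))/(1+13/387) = 387/400 ≈ 0.967500
step 2 [1y] swap r/2=524/19151: DF=(1 − 524/19151·(0.967500))/(1+524/19151) = 2369/2500 ≈ 0.947600
step 3 [1.5y] swap r/2=305/9412: DF=(1 − 305/9412·(0.967500+0.947600))/(1+305/9412) = 1817/2000 ≈ 0.908500
step 4 [2y] zero: DF = P = 1731/2000 ≈ 0.865500
step 5 [2.5y] swap r/2=1461/45430: DF=(1 − 1461/45430·(0.967500+0.947600+0.908500+0.865500))/(1+1461/45430) = 8539/10000 ≈ 0.853900
step 6 [3y] zero: DF = P = 8509/10000 ≈ 0.850900
step 7 [3.5y] zero: DF = P = 1663/2000 ≈ 0.831500

1 1/2 387/400
2 1 2369/2500
3 3/2 1817/2000
4 2 1731/2000
5 5/2 8539/10000
6 3 8509/10000
7 7/2 1663/2000
DF(0.5y) = 387/400 ≈ 0.967500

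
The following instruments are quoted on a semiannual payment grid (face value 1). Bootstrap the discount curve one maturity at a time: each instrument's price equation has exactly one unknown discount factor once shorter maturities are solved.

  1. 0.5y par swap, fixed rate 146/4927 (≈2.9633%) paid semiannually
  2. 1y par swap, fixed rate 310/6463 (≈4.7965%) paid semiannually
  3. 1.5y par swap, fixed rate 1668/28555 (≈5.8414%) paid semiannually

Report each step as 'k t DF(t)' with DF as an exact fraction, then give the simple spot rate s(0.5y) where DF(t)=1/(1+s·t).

1 1/2 4927/5000
2 1 1907/2000
3 3/2 4583/5000
s(0.5y) = (1/(4927/5000) − 1)/(1/2) = 146/4927 ≈ 2.9633%

step 1 [0.5y] swap r/2=73/4927: DF=(1 − 73/4927·(0))/(1+73/4927) = 4927/5000 ≈ 0.985400
step 2 [1y] swap r/2=155/6463: DF=(1 − 155/6463·(0.985400))/(1+155/6463) = 1907/2000 ≈ 0.953500
step 3 [1.5y] swap r/2=834/28555: DF=(1 − 834/28555·(0.985400+0.953500))/(1+834/28555) = 4583/5000 ≈ 0.916600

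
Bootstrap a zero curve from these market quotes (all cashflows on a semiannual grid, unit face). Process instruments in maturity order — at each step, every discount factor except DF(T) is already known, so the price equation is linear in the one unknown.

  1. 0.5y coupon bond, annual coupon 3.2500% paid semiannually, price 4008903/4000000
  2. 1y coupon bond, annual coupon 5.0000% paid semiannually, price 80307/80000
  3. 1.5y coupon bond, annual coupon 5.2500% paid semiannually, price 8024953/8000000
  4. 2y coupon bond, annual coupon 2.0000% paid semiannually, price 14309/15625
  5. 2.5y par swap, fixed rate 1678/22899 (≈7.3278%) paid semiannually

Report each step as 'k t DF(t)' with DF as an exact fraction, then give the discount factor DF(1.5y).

1 1/2 4931/5000
2 1 9553/10000
3 3/2 4639/5000
4 2 8783/10000
5 5/2 4161/5000
DF(1.5y) = 4639/5000 ≈ 0.927800

step 1 [0.5y] bond c/2=13/800: DF=(4008903/4000000 − 13/800·(0))/(1+13/800) = 4931/5000 ≈ 0.986200
step 2 [1y] bond c/2=1/40: DF=(80307/80000 − 1/40·(0.986200))/(1+1/40) = 9553/10000 ≈ 0.955300
step 3 [1.5y] bond c/2=21/800: DF=(8024953/8000000 − 21/800·(0.986200+0.955300))/(1+21/800) = 4639/5000 ≈ 0.927800
step 4 [2y] bond c/2=1/100: DF=(14309/15625 − 1/100·(0.986200+0.955300+0.927800))/(1+1/100) = 8783/10000 ≈ 0.878300
step 5 [2.5y] swap r/2=839/22899: DF=(1 − 839/22899·(0.986200+0.955300+0.927800+0.878300))/(1+839/22899) = 4161/5000 ≈ 0.832200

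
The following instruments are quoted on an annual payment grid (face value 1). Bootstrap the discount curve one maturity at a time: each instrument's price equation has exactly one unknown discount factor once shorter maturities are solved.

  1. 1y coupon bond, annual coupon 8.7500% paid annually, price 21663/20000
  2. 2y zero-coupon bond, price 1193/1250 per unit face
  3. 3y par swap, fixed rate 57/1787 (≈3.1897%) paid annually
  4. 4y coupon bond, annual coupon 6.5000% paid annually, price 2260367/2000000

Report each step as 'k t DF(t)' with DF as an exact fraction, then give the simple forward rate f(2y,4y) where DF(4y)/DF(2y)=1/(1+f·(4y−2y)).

1 1 249/250
2 2 1193/1250
3 3 568/625
4 4 8867/10000
f(2y,4y) = ((1193/1250)/(8867/10000) − 1)/(2) = 677/17734 ≈ 3.8175%

step 1 [1y] bond c/1=7/80: DF=(21663/20000 − 7/80·(0))/(1+7/80) = 249/250 ≈ 0.996000
step 2 [2y] zero: DF = P = 1193/1250 ≈ 0.954400
step 3 [3y] swap r/1=57/1787: DF=(1 − 57/1787·(0.996000+0.954400))/(1+57/1787) = 568/625 ≈ 0.908800
step 4 [4y] bond c/1=13/200: DF=(2260367/2000000 − 13/200·(0.996000+0.954400+0.908800))/(1+13/200) = 8867/10000 ≈ 0.886700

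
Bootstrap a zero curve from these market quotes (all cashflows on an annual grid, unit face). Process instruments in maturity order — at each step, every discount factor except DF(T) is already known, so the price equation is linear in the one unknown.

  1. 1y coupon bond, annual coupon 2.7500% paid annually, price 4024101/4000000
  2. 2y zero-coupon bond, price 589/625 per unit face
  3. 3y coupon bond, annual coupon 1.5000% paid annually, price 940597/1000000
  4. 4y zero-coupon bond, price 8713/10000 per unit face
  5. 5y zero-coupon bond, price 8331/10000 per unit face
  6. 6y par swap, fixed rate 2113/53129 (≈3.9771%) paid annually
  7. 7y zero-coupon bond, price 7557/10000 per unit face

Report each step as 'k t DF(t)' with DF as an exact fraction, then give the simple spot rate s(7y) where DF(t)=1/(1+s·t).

step 1 [1y] bond c/1=11/400: DF=(4024101/4000000 − 11/400·(0))/(1+11/400) = 9791/10000 ≈ 0.979100
step 2 [2y] zero: DF = P = 589/625 ≈ 0.942400
step 3 [3y] bond c/1=3/200: DF=(940597/1000000 − 3/200·(0.979100+0.942400))/(1+3/200) = 8983/10000 ≈ 0.898300
step 4 [4y] zero: DF = P = 8713/10000 ≈ 0.871300
step 5 [5y] zero: DF = P = 8331/10000 ≈ 0.833100
step 6 [6y] swap r/1=2113/53129: DF=(1 − 2113/53129·(0.979100+0.942400+0.898300+0.871300+0.833100))/(1+2113/53129) = 7887/10000 ≈ 0.788700
step 7 [7y] zero: DF = P = 7557/10000 ≈ 0.755700

1 1 9791/10000
2 2 589/625
3 3 8983/10000
4 4 8713/10000
5 5 8331/10000
6 6 7887/10000
7 7 7557/10000
s(7y) = (1/(7557/10000) − 1)/(7) = 349/7557 ≈ 4.6182%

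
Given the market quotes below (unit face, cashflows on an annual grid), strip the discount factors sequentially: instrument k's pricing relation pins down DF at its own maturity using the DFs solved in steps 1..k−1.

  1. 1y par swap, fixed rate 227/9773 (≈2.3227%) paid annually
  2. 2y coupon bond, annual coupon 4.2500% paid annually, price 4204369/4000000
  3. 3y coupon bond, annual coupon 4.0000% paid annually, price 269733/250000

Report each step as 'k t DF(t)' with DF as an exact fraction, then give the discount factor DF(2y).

step 1 [1y] swap r/1=227/9773: DF=(1 − 227/9773·(0))/(1+227/9773) = 9773/10000 ≈ 0.977300
step 2 [2y] bond c/1=17/400: DF=(4204369/4000000 − 17/400·(0.977300))/(1+17/400) = 2421/2500 ≈ 0.968400
step 3 [3y] bond c/1=1/25: DF=(269733/250000 − 1/25·(0.977300+0.968400))/(1+1/25) = 4813/5000 ≈ 0.962600

1 1 9773/10000
2 2 2421/2500
3 3 4813/5000
DF(2y) = 2421/2500 ≈ 0.968400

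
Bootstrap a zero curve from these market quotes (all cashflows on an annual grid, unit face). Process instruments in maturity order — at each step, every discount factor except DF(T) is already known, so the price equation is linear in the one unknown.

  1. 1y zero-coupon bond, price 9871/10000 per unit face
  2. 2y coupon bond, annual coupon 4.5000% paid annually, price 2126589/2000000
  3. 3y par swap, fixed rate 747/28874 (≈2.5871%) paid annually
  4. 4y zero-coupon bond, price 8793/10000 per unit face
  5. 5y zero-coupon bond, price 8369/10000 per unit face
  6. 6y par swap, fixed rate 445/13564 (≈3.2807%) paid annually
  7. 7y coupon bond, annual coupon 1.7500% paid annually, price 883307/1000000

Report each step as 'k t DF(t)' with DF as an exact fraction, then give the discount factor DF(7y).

step 1 [1y] zero: DF = P = 9871/10000 ≈ 0.987100
step 2 [2y] bond c/1=9/200: DF=(2126589/2000000 − 9/200·(0.987100))/(1+9/200) = 39/40 ≈ 0.975000
step 3 [3y] swap r/1=747/28874: DF=(1 − 747/28874·(0.987100+0.975000))/(1+747/28874) = 9253/10000 ≈ 0.925300
step 4 [4y] zero: DF = P = 8793/10000 ≈ 0.879300
step 5 [5y] zero: DF = P = 8369/10000 ≈ 0.836900
step 6 [6y] swap r/1=445/13564: DF=(1 − 445/13564·(0.987100+0.975000+0.925300+0.879300+0.836900))/(1+445/13564) = 411/500 ≈ 0.822000
step 7 [7y] bond c/1=7/400: DF=(883307/1000000 − 7/400·(0.987100+0.975000+0.925300+0.879300+0.836900+0.822000))/(1+7/400) = 1937/2500 ≈ 0.774800

1 1 9871/10000
2 2 39/40
3 3 9253/10000
4 4 8793/10000
5 5 8369/10000
6 6 411/500
7 7 1937/2500
DF(7y) = 1937/2500 ≈ 0.774800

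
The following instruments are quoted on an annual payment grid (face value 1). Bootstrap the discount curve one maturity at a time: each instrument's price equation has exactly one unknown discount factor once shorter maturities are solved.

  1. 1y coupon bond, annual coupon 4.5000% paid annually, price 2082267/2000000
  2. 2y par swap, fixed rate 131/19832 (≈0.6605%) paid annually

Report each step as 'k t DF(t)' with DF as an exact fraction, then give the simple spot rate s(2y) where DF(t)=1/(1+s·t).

step 1 [1y] bond c/1=9/200: DF=(2082267/2000000 − 9/200·(0))/(1+9/200) = 9963/10000 ≈ 0.996300
step 2 [2y] swap r/1=131/19832: DF=(1 − 131/19832·(0.996300))/(1+131/19832) = 9869/10000 ≈ 0.986900

1 1 9963/10000
2 2 9869/10000
s(2y) = (1/(9869/10000) − 1)/(2) = 131/19738 ≈ 0.6637%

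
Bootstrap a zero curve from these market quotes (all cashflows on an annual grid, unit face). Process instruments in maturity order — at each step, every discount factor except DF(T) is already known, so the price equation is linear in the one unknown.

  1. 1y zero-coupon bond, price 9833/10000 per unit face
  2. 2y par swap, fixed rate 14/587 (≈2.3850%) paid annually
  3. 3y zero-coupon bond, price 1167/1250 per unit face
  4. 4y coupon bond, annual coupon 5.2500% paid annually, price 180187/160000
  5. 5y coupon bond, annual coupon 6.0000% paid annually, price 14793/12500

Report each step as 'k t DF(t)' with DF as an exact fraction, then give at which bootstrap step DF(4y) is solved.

1 1 9833/10000
2 2 4769/5000
3 3 1167/1250
4 4 2317/2500
5 5 1803/2000
DF(4y) is solved at step 4

step 1 [1y] zero: DF = P = 9833/10000 ≈ 0.983300
step 2 [2y] swap r/1=14/587: DF=(1 − 14/587·(0.983300))/(1+14/587) = 4769/5000 ≈ 0.953800
step 3 [3y] zero: DF = P = 1167/1250 ≈ 0.933600
step 4 [4y] bond c/1=21/400: DF=(180187/160000 − 21/400·(0.983300+0.953800+0.933600))/(1+21/400) = 2317/2500 ≈ 0.926800
step 5 [5y] bond c/1=3/50: DF=(14793/12500 − 3/50·(0.983300+0.953800+0.933600+0.926800))/(1+3/50) = 1803/2000 ≈ 0.901500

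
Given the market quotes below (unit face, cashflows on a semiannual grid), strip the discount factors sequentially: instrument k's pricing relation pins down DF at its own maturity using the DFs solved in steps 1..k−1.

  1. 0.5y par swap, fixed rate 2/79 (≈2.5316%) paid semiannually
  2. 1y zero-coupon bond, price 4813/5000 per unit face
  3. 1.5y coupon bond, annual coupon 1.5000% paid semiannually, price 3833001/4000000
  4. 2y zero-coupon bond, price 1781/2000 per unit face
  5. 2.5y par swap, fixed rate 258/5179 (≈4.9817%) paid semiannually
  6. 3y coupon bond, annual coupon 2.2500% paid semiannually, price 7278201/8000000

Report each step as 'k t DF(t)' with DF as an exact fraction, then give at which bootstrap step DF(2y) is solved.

step 1 [0.5y] swap r/2=1/79: DF=(1 − 1/79·(0))/(1+1/79) = 79/80 ≈ 0.987500
step 2 [1y] zero: DF = P = 4813/5000 ≈ 0.962600
step 3 [1.5y] bond c/2=3/400: DF=(3833001/4000000 − 3/400·(0.987500+0.962600))/(1+3/400) = 4683/5000 ≈ 0.936600
step 4 [2y] zero: DF = P = 1781/2000 ≈ 0.890500
step 5 [2.5y] swap r/2=129/5179: DF=(1 − 129/5179·(0.987500+0.962600+0.936600+0.890500))/(1+129/5179) = 8839/10000 ≈ 0.883900
step 6 [3y] bond c/2=9/800: DF=(7278201/8000000 − 9/800·(0.987500+0.962600+0.936600+0.890500+0.883900))/(1+9/800) = 4239/5000 ≈ 0.847800

1 1/2 79/80
2 1 4813/5000
3 3/2 4683/5000
4 2 1781/2000
5 5/2 8839/10000
6 3 4239/5000
DF(2y) is solved at step 4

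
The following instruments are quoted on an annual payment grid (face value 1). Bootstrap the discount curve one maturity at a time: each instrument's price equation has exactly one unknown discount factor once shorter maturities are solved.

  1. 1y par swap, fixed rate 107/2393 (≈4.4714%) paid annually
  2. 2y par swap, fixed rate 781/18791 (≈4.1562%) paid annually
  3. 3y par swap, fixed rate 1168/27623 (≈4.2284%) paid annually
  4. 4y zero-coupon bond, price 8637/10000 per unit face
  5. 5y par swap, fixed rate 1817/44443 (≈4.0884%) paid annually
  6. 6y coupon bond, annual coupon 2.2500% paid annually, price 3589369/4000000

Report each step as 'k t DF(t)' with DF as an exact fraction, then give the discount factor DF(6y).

1 1 2393/2500
2 2 9219/10000
3 3 552/625
4 4 8637/10000
5 5 8183/10000
6 6 3899/5000
DF(6y) = 3899/5000 ≈ 0.779800

step 1 [1y] swap r/1=107/2393: DF=(1 − 107/2393·(0))/(1+107/2393) = 2393/2500 ≈ 0.957200
step 2 [2y] swap r/1=781/18791: DF=(1 − 781/18791·(0.957200))/(1+781/18791) = 9219/10000 ≈ 0.921900
step 3 [3y] swap r/1=1168/27623: DF=(1 − 1168/27623·(0.957200+0.921900))/(1+1168/27623) = 552/625 ≈ 0.883200
step 4 [4y] zero: DF = P = 8637/10000 ≈ 0.863700
step 5 [5y] swap r/1=1817/44443: DF=(1 − 1817/44443·(0.957200+0.921900+0.883200+0.863700))/(1+1817/44443) = 8183/10000 ≈ 0.818300
step 6 [6y] bond c/1=9/400: DF=(3589369/4000000 − 9/400·(0.957200+0.921900+0.883200+0.863700+0.818300))/(1+9/400) = 3899/5000 ≈ 0.779800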